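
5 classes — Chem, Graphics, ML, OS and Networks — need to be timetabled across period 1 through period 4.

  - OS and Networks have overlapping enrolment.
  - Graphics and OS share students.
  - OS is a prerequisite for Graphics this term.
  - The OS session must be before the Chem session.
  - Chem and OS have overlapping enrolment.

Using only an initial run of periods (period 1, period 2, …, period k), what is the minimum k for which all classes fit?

The precedence chain requires at least 2 distinct periods.
2 works (last occupied period: period 2): for example OS in period 1; ML in period 1; Chem in period 2; Networks in period 2; Graphics in period 2.

2 periods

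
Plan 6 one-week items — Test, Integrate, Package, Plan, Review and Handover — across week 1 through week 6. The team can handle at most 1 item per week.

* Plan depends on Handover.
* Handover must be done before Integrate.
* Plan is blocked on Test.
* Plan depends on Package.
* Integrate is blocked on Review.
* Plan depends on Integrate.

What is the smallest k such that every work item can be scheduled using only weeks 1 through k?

The precedence chain requires at least 3 distinct weeks.
With at most 1 per week and 6 work items, at least 6 weeks are needed.
6 works (last occupied week: week 6): for example Review=week 2; Plan=week 6; Test=week 4; Package=week 5; Handover=week 1; Integrate=week 3.

6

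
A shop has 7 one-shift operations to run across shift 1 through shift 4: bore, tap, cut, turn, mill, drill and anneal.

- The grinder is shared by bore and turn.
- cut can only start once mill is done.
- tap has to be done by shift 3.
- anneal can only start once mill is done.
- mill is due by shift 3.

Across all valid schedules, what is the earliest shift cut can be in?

Precedence pushes cut to at least shift 2.
cut at shift 2 is achievable: anneal=shift 2; cut=shift 2; drill=shift 1; bore=shift 1; mill=shift 1; turn=shift 2; tap=shift 1.

shift 2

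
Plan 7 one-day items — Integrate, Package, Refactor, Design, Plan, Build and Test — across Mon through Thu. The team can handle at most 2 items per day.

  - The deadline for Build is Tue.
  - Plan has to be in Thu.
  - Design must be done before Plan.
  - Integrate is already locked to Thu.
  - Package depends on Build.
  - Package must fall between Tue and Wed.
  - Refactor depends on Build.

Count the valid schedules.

21

Splitting on Package: it can be Tue (9), Wed (12). Listing each branch's schedules as (Integrate, Refactor, Design, Plan, Build, Test):
Package=Tue: (Thu,Tue,Mon,Thu,Mon,Wed) (Thu,Tue,Wed,Thu,Mon,Mon) (Thu,Tue,Wed,Thu,Mon,Wed) (Thu,Wed,Mon,Thu,Mon,Tue) (Thu,Wed,Mon,Thu,Mon,Wed) (Thu,Wed,Tue,Thu,Mon,Mon) (Thu,Wed,Tue,Thu,Mon,Wed) (Thu,Wed,Wed,Thu,Mon,Mon) (Thu,Wed,Wed,Thu,Mon,Tue) — 9.
Package=Wed: (Thu,Tue,Mon,Thu,Mon,Tue) (Thu,Tue,Mon,Thu,Mon,Wed) (Thu,Tue,Tue,Thu,Mon,Mon) (Thu,Tue,Tue,Thu,Mon,Wed) (Thu,Tue,Wed,Thu,Mon,Mon) (Thu,Tue,Wed,Thu,Mon,Tue) (Thu,Wed,Mon,Thu,Mon,Tue) (Thu,Wed,Mon,Thu,Tue,Mon) (Thu,Wed,Mon,Thu,Tue,Tue) (Thu,Wed,Tue,Thu,Mon,Mon) (Thu,Wed,Tue,Thu,Mon,Tue) (Thu,Wed,Tue,Thu,Tue,Mon) — 12.
Summing: 9 + 12 = 21.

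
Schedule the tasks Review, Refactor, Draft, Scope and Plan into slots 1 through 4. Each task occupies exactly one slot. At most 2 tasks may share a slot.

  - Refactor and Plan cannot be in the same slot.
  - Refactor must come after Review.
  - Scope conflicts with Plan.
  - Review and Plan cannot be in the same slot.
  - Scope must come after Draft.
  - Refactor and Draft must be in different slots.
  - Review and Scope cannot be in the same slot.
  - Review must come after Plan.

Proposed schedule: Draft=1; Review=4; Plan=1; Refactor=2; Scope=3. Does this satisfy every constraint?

No. Refactor must come after Review is not satisfied.

Refactor must come after Review — violated.
Refactor and Draft must be in different slots — holds.
At most 2 tasks may share a slot — holds.
Scope conflicts with Plan — holds.
Review and Scope cannot be in the same slot — holds.
Refactor and Plan cannot be in the same slot — holds.
Review and Plan cannot be in the same slot — holds.
Scope must come after Draft — holds.
Review must come after Plan — holds.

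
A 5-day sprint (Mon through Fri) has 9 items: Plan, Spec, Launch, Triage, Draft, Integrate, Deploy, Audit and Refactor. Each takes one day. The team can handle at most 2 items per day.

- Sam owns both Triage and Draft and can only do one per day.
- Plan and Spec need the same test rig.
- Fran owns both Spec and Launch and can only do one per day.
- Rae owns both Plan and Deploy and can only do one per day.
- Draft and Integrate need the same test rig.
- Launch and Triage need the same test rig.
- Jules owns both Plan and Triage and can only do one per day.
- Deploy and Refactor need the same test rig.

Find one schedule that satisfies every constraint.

Integrate -> Thu, Refactor -> Fri, Launch -> Mon, Audit -> Thu, Deploy -> Wed, Plan -> Mon, Spec -> Tue, Triage -> Tue, Draft -> Wed

Checking: Deploy(Wed) != Refactor(Fri); Triage(Tue) != Draft(Wed); Plan(Mon) != Triage(Tue); Spec(Tue) != Launch(Mon); Plan(Mon) != Deploy(Wed); Plan(Mon) != Spec(Tue); Draft(Wed) != Integrate(Thu); Launch(Mon) != Triage(Tue); max 2 per day (cap 2).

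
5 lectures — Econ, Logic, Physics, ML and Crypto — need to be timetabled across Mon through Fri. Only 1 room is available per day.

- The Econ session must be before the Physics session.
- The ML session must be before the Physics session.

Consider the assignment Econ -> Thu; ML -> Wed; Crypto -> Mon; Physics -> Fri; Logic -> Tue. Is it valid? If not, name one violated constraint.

Yes, all constraints hold

The Econ session must be before the Physics session — holds.
Only 1 room is available per day — holds.
The ML session must be before the Physics session — holds.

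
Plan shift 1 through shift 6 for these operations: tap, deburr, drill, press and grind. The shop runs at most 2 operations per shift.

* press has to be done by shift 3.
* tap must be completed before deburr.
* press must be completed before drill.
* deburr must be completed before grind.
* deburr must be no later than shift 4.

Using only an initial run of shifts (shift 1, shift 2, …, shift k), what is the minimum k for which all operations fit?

3 shifts

The precedence chain requires at least 3 distinct shifts.
With at most 2 per shift and 5 operations, at least 3 shifts are needed.
3 works (last occupied shift: shift 3): for example grind=shift 3, tap=shift 1, press=shift 1, deburr=shift 2, drill=shift 2.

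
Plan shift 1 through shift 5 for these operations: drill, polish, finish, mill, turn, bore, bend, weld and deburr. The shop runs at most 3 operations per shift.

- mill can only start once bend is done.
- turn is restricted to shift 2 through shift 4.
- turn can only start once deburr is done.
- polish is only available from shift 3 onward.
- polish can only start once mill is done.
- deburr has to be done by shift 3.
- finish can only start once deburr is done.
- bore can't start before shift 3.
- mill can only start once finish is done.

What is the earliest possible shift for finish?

Precedence pushes finish to at least shift 2; downstream work caps finish at shift 3.
finish at shift 2 is achievable: bend in shift 1; finish in shift 2; deburr in shift 1; polish in shift 4; weld in shift 2; bore in shift 3; drill in shift 1; turn in shift 2; mill in shift 3.

shift 2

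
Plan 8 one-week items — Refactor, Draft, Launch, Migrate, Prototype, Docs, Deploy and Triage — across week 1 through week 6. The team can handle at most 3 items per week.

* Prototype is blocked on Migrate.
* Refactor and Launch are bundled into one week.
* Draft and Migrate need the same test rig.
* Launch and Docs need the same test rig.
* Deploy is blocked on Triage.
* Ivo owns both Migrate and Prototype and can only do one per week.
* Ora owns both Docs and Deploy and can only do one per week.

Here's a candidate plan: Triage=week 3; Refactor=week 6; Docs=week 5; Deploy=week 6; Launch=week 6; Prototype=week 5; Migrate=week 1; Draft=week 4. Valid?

Ora owns both Docs and Deploy and can only do one per week — holds.
Launch and Docs need the same test rig — holds.
Deploy is blocked on Triage — holds.
The team can handle at most 3 items per week — holds.
Draft and Migrate need the same test rig — holds.
Refactor and Launch are bundled into one week — holds.
Prototype is blocked on Migrate — holds.
Ivo owns both Migrate and Prototype and can only do one per week — holds.

Yes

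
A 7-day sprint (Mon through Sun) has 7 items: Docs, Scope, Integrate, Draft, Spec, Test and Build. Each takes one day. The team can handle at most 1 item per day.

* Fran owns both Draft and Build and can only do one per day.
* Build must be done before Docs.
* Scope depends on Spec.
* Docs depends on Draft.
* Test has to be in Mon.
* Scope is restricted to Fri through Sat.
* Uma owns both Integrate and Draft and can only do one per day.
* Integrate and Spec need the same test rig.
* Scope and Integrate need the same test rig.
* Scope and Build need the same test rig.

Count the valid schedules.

Splitting on Docs: it can be Thu (2), Fri (6), Sat (6), Sun (42). Listing each branch's schedules as (Scope, Integrate, Draft, Spec, Test, Build):
Docs=Thu: (Sat,Sun,Tue,Fri,Mon,Wed) (Sat,Sun,Wed,Fri,Mon,Tue) — 2.
Docs=Fri: (Sat,Sun,Tue,Wed,Mon,Thu) (Sat,Sun,Tue,Thu,Mon,Wed) (Sat,Sun,Wed,Tue,Mon,Thu) (Sat,Sun,Wed,Thu,Mon,Tue) (Sat,Sun,Thu,Tue,Mon,Wed) (Sat,Sun,Thu,Wed,Mon,Tue) — 6.
Docs=Sat: (Fri,Sun,Tue,Wed,Mon,Thu) (Fri,Sun,Tue,Thu,Mon,Wed) (Fri,Sun,Wed,Tue,Mon,Thu) (Fri,Sun,Wed,Thu,Mon,Tue) (Fri,Sun,Thu,Tue,Mon,Wed) (Fri,Sun,Thu,Wed,Mon,Tue) — 6.
Docs=Sun: (Fri,Tue,Wed,Thu,Mon,Sat) (Fri,Tue,Thu,Wed,Mon,Sat) (Fri,Tue,Sat,Wed,Mon,Thu) (Fri,Tue,Sat,Thu,Mon,Wed) (Fri,Wed,Tue,Thu,Mon,Sat) (Fri,Wed,Thu,Tue,Mon,Sat) (Fri,Wed,Sat,Tue,Mon,Thu) (Fri,Wed,Sat,Thu,Mon,Tue) (Fri,Thu,Tue,Wed,Mon,Sat) (Fri,Thu,Wed,Tue,Mon,Sat) (Fri,Thu,Sat,Tue,Mon,Wed) (Fri,Thu,Sat,Wed,Mon,Tue) (Fri,Sat,Tue,Wed,Mon,Thu) (Fri,Sat,Tue,Thu,Mon,Wed) (Fri,Sat,Wed,Tue,Mon,Thu) (Fri,Sat,Wed,Thu,Mon,Tue) (Fri,Sat,Thu,Tue,Mon,Wed) (Fri,Sat,Thu,Wed,Mon,Tue) (Sat,Tue,Wed,Thu,Mon,Fri) (Sat,Tue,Wed,Fri,Mon,Thu) (Sat,Tue,Thu,Wed,Mon,Fri) (Sat,Tue,Thu,Fri,Mon,Wed) (Sat,Tue,Fri,Wed,Mon,Thu) (Sat,Tue,Fri,Thu,Mon,Wed) (Sat,Wed,Tue,Thu,Mon,Fri) (Sat,Wed,Tue,Fri,Mon,Thu) (Sat,Wed,Thu,Tue,Mon,Fri) (Sat,Wed,Thu,Fri,Mon,Tue) (Sat,Wed,Fri,Tue,Mon,Thu) (Sat,Wed,Fri,Thu,Mon,Tue) (Sat,Thu,Tue,Wed,Mon,Fri) (Sat,Thu,Tue,Fri,Mon,Wed) (Sat,Thu,Wed,Tue,Mon,Fri) (Sat,Thu,Wed,Fri,Mon,Tue) (Sat,Thu,Fri,Tue,Mon,Wed) (Sat,Thu,Fri,Wed,Mon,Tue) (Sat,Fri,Tue,Wed,Mon,Thu) (Sat,Fri,Tue,Thu,Mon,Wed) (Sat,Fri,Wed,Tue,Mon,Thu) (Sat,Fri,Wed,Thu,Mon,Tue) (Sat,Fri,Thu,Tue,Mon,Wed) (Sat,Fri,Thu,Wed,Mon,Tue) — 42.
Summing: 2 + 6 + 6 + 42 = 56.

56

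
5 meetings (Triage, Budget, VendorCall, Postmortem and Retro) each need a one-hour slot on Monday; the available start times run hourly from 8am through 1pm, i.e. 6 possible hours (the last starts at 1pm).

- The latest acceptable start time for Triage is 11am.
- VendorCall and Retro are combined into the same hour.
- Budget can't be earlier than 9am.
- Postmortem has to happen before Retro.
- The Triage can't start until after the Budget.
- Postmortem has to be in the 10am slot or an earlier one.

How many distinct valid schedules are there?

Splitting on Triage: it can be 10am (12), 11am (24). Listing each branch's schedules as (Budget, VendorCall, Postmortem, Retro):
Triage=10am: (9am,9am,8am,9am) (9am,10am,8am,10am) (9am,10am,9am,10am) (9am,11am,8am,11am) (9am,11am,9am,11am) (9am,11am,10am,11am) (9am,12pm,8am,12pm) (9am,12pm,9am,12pm) (9am,12pm,10am,12pm) (9am,1pm,8am,1pm) (9am,1pm,9am,1pm) (9am,1pm,10am,1pm) — 12.
Triage=11am: (9am,9am,8am,9am) (9am,10am,8am,10am) (9am,10am,9am,10am) (9am,11am,8am,11am) (9am,11am,9am,11am) (9am,11am,10am,11am) (9am,12pm,8am,12pm) (9am,12pm,9am,12pm) (9am,12pm,10am,12pm) (9am,1pm,8am,1pm) (9am,1pm,9am,1pm) (9am,1pm,10am,1pm) (10am,9am,8am,9am) (10am,10am,8am,10am) (10am,10am,9am,10am) (10am,11am,8am,11am) (10am,11am,9am,11am) (10am,11am,10am,11am) (10am,12pm,8am,12pm) (10am,12pm,9am,12pm) (10am,12pm,10am,12pm) (10am,1pm,8am,1pm) (10am,1pm,9am,1pm) (10am,1pm,10am,1pm) — 24.
Summing: 12 + 24 = 36.

36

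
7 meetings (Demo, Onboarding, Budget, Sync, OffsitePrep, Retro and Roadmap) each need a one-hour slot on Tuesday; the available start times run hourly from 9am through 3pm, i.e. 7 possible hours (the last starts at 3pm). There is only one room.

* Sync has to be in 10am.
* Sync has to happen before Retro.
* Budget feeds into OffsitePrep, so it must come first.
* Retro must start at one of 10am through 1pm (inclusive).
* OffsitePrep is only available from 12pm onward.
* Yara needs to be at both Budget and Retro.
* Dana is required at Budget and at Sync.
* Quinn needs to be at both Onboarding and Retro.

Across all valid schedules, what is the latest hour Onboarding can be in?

Onboarding at 3pm is achievable: Onboarding in 3pm, Sync in 10am, Budget in 9am, Retro in 11am, Demo in 1pm, OffsitePrep in 12pm, Roadmap in 2pm.

3pm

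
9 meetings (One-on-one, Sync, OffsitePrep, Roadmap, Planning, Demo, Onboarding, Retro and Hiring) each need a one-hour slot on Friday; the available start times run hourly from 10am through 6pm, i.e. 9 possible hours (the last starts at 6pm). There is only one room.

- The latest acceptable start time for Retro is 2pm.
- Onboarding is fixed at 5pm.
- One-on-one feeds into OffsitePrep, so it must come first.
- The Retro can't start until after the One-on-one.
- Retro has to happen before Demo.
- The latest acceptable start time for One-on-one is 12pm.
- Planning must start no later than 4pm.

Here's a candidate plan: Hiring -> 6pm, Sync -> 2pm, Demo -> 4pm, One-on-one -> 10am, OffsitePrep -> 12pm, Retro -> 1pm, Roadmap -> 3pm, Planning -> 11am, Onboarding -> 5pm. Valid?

Yes

Retro has to happen before Demo — holds.
The latest acceptable start time for One-on-one is 12pm — holds.
Onboarding is fixed at 5pm — holds.
The Retro can't start until after the One-on-one — holds.
The latest acceptable start time for Retro is 2pm — holds.
One-on-one feeds into OffsitePrep, so it must come first — holds.
Planning must start no later than 4pm — holds.
There is only one room — holds.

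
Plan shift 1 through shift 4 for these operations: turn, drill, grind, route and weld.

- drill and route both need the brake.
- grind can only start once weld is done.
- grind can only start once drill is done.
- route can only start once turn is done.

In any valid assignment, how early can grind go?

Precedence pushes grind to at least shift 2.
grind at shift 2 is achievable: grind in shift 2; route in shift 2; turn in shift 1; weld in shift 1; drill in shift 1.

shift 2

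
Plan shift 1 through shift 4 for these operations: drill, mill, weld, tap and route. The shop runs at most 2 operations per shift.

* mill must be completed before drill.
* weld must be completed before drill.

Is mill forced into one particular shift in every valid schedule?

mill can be shift 1 (e.g. drill in shift 2, tap in shift 2, weld in shift 1, route in shift 3, mill in shift 1) or shift 2 (e.g. drill -> shift 3; tap -> shift 1; route -> shift 2; weld -> shift 1; mill -> shift 2).

No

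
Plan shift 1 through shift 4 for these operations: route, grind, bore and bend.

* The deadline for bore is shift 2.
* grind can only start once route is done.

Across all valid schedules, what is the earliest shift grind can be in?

shift 2

Precedence pushes grind to at least shift 2.
grind at shift 2 is achievable: bend=shift 1; route=shift 1; grind=shift 2; bore=shift 1.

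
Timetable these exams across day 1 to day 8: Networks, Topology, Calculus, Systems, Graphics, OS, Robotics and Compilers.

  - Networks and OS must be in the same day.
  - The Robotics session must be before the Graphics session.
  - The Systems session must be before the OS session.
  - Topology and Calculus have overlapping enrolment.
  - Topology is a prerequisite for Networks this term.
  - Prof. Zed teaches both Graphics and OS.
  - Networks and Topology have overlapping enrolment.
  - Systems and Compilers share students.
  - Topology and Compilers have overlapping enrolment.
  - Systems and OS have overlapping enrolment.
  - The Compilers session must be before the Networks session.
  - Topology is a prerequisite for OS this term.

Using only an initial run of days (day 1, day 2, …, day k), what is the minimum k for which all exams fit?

3

The precedence chain requires at least 2 distinct days.
Could 2 days be enough, i.e. nothing placed later than day 2? No: Networks must come after Topology (at day 1 or later) → {day 2}; Topology must come before Networks (at day 2 or earlier) → {day 1}; Compilers must come before Networks (at day 2 or earlier) → {day 1}; Compilers can't share with Topology (day 1) → nothing is left.
So 2 days is not enough.
3 works (last occupied day: day 3): for example Robotics in day 1, Topology in day 1, Compilers in day 2, Systems in day 1, OS in day 3, Graphics in day 2, Calculus in day 2, Networks in day 3.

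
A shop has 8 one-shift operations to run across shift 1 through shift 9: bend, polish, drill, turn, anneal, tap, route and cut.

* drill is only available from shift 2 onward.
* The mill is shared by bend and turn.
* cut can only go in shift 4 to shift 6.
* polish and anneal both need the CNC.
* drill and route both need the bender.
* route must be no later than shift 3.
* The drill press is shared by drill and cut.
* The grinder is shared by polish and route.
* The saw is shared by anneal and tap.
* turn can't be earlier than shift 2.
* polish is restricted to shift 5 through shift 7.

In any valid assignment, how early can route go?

Route's own window allows nothing later than shift 3.
route at shift 1 is achievable: cut -> shift 4; turn -> shift 2; bend -> shift 1; tap -> shift 2; anneal -> shift 1; polish -> shift 5; route -> shift 1; drill -> shift 2.

shift 1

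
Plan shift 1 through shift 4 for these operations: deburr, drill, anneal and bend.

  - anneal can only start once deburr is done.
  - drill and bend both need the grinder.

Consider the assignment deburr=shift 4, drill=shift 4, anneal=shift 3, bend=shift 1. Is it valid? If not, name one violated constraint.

No — it violates: anneal can only start once deburr is done

drill and bend both need the grinder — holds.
anneal can only start once deburr is done — violated.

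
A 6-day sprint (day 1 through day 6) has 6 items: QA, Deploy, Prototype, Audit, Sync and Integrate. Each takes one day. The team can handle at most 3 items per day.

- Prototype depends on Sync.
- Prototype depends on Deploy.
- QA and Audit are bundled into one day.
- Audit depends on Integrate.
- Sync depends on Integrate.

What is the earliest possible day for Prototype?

day 3

Precedence pushes Prototype to at least day 3.
Prototype at day 3 is achievable: Prototype -> day 3, Audit -> day 2, Sync -> day 2, Deploy -> day 1, Integrate -> day 1, QA -> day 2.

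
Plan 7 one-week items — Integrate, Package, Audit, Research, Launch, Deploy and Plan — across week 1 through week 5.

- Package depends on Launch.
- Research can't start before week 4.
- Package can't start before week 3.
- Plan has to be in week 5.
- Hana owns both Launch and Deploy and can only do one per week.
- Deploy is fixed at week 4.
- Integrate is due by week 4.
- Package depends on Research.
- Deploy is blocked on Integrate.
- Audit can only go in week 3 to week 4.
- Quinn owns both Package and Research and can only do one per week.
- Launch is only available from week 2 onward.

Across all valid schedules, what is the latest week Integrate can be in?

week 3

Integrate's own window allows nothing later than week 4; downstream work caps Integrate at week 3.
Integrate at week 3 is achievable: Audit=week 3, Integrate=week 3, Launch=week 2, Plan=week 5, Research=week 4, Deploy=week 4, Package=week 5.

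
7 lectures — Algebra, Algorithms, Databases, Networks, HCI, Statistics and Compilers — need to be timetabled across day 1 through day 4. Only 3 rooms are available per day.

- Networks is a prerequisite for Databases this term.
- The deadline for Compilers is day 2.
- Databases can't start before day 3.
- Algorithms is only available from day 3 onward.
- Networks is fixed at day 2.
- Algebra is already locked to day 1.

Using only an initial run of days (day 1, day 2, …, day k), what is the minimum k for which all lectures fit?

3 days

The precedence chain requires at least 2 distinct days.
With at most 3 per day and 7 lectures, at least 3 days are needed.
Algorithms can't be placed before day 3, so the schedule must run through at least day 3.
3 works (last occupied day: day 3): for example Databases -> day 3; Statistics -> day 2; HCI -> day 1; Algorithms -> day 3; Compilers -> day 1; Algebra -> day 1; Networks -> day 2.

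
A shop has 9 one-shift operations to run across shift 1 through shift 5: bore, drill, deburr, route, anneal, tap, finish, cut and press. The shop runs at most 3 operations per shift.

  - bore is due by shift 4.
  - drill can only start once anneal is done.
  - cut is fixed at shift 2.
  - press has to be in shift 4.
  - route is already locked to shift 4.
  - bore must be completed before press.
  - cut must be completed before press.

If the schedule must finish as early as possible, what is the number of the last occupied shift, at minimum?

The precedence chain requires at least 2 distinct shifts.
With at most 3 per shift and 9 operations, at least 3 shifts are needed.
route can't be placed before shift 4, so the schedule must run through at least shift 4.
4 works (last occupied shift: shift 4): for example anneal -> shift 1; cut -> shift 2; press -> shift 4; route -> shift 4; deburr -> shift 1; tap -> shift 2; bore -> shift 1; drill -> shift 2; finish -> shift 3.

4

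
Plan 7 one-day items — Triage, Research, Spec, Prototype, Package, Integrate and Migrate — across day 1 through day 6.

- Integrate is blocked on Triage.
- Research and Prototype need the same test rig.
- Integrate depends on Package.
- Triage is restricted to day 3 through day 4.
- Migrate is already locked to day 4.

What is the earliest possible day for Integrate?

Precedence pushes Integrate to at least day 4.
Integrate at day 4 is achievable: Spec in day 1; Research in day 1; Prototype in day 2; Triage in day 3; Package in day 1; Integrate in day 4; Migrate in day 4.

day 4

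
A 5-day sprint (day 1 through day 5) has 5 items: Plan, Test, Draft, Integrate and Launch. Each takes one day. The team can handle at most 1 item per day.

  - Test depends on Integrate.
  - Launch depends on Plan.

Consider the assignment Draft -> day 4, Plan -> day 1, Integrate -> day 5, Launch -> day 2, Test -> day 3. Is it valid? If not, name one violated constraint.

No. Test depends on Integrate is not satisfied.

The team can handle at most 1 item per day — holds.
Test depends on Integrate — violated.
Launch depends on Plan — holds.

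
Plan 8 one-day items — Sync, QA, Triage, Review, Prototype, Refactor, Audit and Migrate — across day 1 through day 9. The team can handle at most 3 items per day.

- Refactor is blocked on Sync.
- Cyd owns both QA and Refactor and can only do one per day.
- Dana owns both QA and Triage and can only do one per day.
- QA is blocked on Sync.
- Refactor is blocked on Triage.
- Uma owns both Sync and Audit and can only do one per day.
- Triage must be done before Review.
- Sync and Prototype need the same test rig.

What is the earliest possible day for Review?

day 2

Precedence pushes Review to at least day 2.
Review at day 2 is achievable: Triage -> day 1, QA -> day 3, Migrate -> day 1, Refactor -> day 2, Sync -> day 1, Audit -> day 3, Review -> day 2, Prototype -> day 2.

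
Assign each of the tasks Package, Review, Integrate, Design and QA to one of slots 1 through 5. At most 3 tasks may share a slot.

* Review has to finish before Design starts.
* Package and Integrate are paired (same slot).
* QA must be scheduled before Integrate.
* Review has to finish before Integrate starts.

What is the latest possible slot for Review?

4

Downstream work caps Review at 4.
Review at 4 is achievable: QA=1; Design=5; Package=5; Integrate=5; Review=4.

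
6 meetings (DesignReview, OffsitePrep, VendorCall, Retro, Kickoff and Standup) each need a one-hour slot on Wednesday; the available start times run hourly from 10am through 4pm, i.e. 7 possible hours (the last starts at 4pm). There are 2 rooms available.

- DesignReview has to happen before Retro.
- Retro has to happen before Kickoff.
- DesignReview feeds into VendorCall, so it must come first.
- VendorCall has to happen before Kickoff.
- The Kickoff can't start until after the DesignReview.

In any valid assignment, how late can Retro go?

3pm

Precedence pushes Retro to at least 11am; downstream work caps Retro at 3pm.
Retro at 3pm is achievable: Retro -> 3pm; VendorCall -> 11am; DesignReview -> 10am; OffsitePrep -> 10am; Kickoff -> 4pm; Standup -> 11am.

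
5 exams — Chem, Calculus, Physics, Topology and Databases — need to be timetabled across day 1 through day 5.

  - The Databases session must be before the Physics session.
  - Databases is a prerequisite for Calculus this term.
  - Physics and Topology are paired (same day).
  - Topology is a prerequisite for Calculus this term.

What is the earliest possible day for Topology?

Topology must be in the same day as Physics, which can't be before day 2, so Topology is at least day 2; downstream work caps Topology at day 4.
Topology at day 2 is achievable: Databases=day 1; Chem=day 1; Topology=day 2; Physics=day 2; Calculus=day 3.

day 2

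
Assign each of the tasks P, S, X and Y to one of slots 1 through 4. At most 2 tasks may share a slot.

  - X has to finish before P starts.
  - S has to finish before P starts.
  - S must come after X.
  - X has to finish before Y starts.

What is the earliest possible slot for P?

3

Precedence pushes P to at least 3.
P at 3 is achievable: P=3, S=2, X=1, Y=2.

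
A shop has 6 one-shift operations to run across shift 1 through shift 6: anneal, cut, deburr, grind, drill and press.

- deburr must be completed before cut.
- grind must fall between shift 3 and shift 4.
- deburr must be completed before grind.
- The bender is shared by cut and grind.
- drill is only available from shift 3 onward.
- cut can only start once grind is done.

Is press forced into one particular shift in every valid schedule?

press can be shift 1 (e.g. cut=shift 4; deburr=shift 1; grind=shift 3; anneal=shift 1; drill=shift 3; press=shift 1) or shift 2 (e.g. grind=shift 3, cut=shift 4, deburr=shift 1, anneal=shift 1, press=shift 2, drill=shift 3).

No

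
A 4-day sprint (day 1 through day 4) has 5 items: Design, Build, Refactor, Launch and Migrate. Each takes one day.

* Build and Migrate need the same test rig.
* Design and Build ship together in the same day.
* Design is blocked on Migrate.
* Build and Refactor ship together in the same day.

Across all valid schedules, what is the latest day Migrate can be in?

Downstream work caps Migrate at day 3.
Migrate at day 3 is achievable: Build -> day 4, Design -> day 4, Migrate -> day 3, Launch -> day 1, Refactor -> day 4.

day 3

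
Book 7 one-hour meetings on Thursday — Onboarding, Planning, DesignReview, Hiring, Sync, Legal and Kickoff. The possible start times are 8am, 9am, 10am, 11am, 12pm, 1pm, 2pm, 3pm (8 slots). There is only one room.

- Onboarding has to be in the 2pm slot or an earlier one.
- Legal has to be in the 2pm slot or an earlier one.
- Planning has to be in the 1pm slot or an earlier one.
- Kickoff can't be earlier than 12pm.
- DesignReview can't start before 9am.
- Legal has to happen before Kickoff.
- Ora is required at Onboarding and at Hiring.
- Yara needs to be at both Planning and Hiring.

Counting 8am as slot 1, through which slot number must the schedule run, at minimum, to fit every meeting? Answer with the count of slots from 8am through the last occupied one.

The precedence chain requires at least 2 distinct slots.
With at most 1 per slot and 7 meetings, at least 7 slots are needed.
Kickoff can't be placed before 12pm — that is slot 5 counting from 8am — so the schedule must run through at least 5 slots.
7 works (last occupied slot: 2pm): for example Sync in 2pm, Kickoff in 12pm, Hiring in 1pm, DesignReview in 9am, Legal in 10am, Planning in 8am, Onboarding in 11am.

7 slots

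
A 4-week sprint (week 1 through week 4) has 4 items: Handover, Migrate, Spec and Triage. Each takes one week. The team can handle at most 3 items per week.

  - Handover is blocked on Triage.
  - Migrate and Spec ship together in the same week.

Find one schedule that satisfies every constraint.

Triage -> week 1; Migrate -> week 1; Spec -> week 1; Handover -> week 2

Checking: Triage(week 1) before Handover(week 2); Migrate = Spec = week 1; max 3 per week (cap 3).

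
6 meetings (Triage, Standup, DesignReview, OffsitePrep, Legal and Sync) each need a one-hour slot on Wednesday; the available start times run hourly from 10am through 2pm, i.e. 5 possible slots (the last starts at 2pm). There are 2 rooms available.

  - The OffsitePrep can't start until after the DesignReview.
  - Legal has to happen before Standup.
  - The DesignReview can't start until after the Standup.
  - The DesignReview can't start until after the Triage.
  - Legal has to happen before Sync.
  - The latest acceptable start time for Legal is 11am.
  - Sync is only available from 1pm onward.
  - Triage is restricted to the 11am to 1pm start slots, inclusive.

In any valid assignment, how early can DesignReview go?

12pm

Precedence pushes DesignReview to at least 12pm; downstream work caps DesignReview at 1pm.
DesignReview at 12pm is achievable: DesignReview in 12pm; Legal in 10am; Triage in 11am; Standup in 11am; OffsitePrep in 1pm; Sync in 1pm.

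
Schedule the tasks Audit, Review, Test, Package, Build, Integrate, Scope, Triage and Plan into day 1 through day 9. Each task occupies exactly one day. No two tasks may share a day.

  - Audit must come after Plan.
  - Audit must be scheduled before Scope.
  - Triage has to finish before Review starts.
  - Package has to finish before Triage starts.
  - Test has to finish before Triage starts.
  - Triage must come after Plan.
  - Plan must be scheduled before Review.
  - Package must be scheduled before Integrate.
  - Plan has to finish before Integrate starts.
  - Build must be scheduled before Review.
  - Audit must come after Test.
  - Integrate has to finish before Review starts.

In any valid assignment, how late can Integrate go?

day 8

Precedence pushes Integrate to at least day 2; downstream work caps Integrate at day 8.
Integrate at day 8 is achievable: Build=day 6, Package=day 3, Test=day 2, Integrate=day 8, Plan=day 1, Audit=day 5, Triage=day 4, Review=day 9, Scope=day 7.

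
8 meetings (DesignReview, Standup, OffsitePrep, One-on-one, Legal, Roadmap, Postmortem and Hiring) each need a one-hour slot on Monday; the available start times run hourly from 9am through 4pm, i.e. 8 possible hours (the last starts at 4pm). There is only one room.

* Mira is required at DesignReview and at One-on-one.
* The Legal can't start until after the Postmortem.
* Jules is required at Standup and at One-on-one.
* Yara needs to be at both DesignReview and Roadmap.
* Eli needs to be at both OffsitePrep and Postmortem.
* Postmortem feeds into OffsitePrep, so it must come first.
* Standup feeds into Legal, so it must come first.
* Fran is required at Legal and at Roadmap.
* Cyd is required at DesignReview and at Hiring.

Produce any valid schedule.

DesignReview -> 1pm; One-on-one -> 2pm; Legal -> 11am; Hiring -> 4pm; OffsitePrep -> 12pm; Standup -> 10am; Postmortem -> 9am; Roadmap -> 3pm

Checking: Postmortem(9am) before Legal(11am); Standup(10am) before Legal(11am); Postmortem(9am) before OffsitePrep(12pm); Legal(11am) != Roadmap(3pm); DesignReview(1pm) != Hiring(4pm); DesignReview(1pm) != Roadmap(3pm); OffsitePrep(12pm) != Postmortem(9am); DesignReview(1pm) != One-on-one(2pm); Standup(10am) != One-on-one(2pm); max 1 per hour (cap 1).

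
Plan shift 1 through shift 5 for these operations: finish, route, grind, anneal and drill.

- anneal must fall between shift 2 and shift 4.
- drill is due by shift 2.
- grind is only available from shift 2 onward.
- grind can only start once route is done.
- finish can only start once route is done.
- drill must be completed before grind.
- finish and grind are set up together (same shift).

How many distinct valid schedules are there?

57

Splitting on finish: it can be shift 2 (3), shift 3 (12), shift 4 (18), shift 5 (24). Listing each branch's schedules as (route, grind, anneal, drill) by shift number:
finish=shift 2: (1,2,2,1) (1,2,3,1) (1,2,4,1) — 3.
finish=shift 3: (1,3,2,1) (1,3,2,2) (1,3,3,1) (1,3,3,2) (1,3,4,1) (1,3,4,2) (2,3,2,1) (2,3,2,2) (2,3,3,1) (2,3,3,2) (2,3,4,1) (2,3,4,2) — 12.
finish=shift 4: (1,4,2,1) (1,4,2,2) (1,4,3,1) (1,4,3,2) (1,4,4,1) (1,4,4,2) (2,4,2,1) (2,4,2,2) (2,4,3,1) (2,4,3,2) (2,4,4,1) (2,4,4,2) (3,4,2,1) (3,4,2,2) (3,4,3,1) (3,4,3,2) (3,4,4,1) (3,4,4,2) — 18.
finish=shift 5: (1,5,2,1) (1,5,2,2) (1,5,3,1) (1,5,3,2) (1,5,4,1) (1,5,4,2) (2,5,2,1) (2,5,2,2) (2,5,3,1) (2,5,3,2) (2,5,4,1) (2,5,4,2) (3,5,2,1) (3,5,2,2) (3,5,3,1) (3,5,3,2) (3,5,4,1) (3,5,4,2) (4,5,2,1) (4,5,2,2) (4,5,3,1) (4,5,3,2) (4,5,4,1) (4,5,4,2) — 24.
Summing: 3 + 12 + 18 + 24 = 57.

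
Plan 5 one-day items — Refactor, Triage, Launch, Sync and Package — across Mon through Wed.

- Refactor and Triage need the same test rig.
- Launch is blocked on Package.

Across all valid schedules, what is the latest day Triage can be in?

Triage at Wed is achievable: Package=Mon; Triage=Wed; Refactor=Mon; Launch=Tue; Sync=Mon.

Wed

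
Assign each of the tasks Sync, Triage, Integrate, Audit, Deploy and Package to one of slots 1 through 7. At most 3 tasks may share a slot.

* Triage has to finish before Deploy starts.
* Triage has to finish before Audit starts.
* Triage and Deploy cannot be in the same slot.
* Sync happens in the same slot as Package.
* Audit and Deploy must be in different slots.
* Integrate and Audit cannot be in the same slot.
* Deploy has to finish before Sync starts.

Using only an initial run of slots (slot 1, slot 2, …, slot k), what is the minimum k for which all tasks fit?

3 slots

The precedence chain requires at least 3 distinct slots.
With at most 3 per slot and 6 tasks, at least 2 slots are needed.
3 works (last occupied slot: 3): for example Sync in 3; Package in 3; Audit in 3; Deploy in 2; Triage in 1; Integrate in 1.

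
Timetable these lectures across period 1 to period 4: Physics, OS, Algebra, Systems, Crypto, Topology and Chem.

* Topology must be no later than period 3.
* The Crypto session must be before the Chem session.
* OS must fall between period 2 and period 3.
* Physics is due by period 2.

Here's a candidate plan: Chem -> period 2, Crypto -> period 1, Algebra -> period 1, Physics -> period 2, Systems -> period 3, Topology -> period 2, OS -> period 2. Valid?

OS must fall between period 2 and period 3 — holds.
The Crypto session must be before the Chem session — holds.
Physics is due by period 2 — holds.
Topology must be no later than period 3 — holds.

Yes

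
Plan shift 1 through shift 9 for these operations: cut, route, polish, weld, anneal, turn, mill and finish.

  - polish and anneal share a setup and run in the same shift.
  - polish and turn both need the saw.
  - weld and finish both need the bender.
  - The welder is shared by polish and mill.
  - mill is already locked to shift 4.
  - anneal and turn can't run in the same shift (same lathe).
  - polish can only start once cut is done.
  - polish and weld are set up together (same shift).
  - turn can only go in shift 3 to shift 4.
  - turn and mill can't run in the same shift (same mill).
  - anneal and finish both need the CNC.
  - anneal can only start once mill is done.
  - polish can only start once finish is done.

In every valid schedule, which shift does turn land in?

turn's window is shift 3–shift 4.
mill is fixed at shift 4, and turn can't share a shift with mill.
So turn must be shift 3.

shift 3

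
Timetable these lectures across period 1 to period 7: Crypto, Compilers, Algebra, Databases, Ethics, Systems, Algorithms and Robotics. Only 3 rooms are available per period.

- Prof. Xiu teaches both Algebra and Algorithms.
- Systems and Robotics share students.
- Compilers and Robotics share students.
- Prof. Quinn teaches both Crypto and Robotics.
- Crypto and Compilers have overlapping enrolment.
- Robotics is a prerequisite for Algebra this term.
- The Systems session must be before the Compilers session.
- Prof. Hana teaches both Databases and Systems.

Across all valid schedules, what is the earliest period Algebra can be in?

Precedence pushes Algebra to at least period 2.
Algebra at period 2 is achievable: Algebra in period 2, Databases in period 1, Crypto in period 2, Algorithms in period 3, Systems in period 2, Ethics in period 1, Compilers in period 3, Robotics in period 1.

period 2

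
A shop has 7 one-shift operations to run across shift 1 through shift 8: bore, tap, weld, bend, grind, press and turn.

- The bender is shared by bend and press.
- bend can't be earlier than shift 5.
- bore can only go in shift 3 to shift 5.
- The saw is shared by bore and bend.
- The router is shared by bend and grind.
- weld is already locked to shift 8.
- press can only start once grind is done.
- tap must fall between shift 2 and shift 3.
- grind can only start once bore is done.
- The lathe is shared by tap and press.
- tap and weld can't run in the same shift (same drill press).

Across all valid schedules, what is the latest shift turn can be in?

shift 8

turn at shift 8 is achievable: turn in shift 8, bore in shift 3, press in shift 6, bend in shift 5, tap in shift 2, weld in shift 8, grind in shift 4.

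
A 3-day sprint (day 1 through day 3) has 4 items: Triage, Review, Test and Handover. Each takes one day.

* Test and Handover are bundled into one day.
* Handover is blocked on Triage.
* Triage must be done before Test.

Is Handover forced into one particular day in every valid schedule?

No

Handover can be day 2 (e.g. Review in day 1, Test in day 2, Triage in day 1, Handover in day 2) or day 3 (e.g. Triage=day 1, Review=day 1, Handover=day 3, Test=day 3).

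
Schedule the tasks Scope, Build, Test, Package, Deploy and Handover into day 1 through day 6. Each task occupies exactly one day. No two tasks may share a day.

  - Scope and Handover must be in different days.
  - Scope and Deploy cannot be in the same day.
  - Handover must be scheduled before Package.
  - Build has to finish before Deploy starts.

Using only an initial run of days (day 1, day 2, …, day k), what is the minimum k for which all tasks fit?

The precedence chain requires at least 2 distinct days.
With at most 1 per day and 6 tasks, at least 6 days are needed.
6 works (last occupied day: day 6): for example Build=day 1, Deploy=day 4, Handover=day 2, Package=day 3, Scope=day 5, Test=day 6.

6 days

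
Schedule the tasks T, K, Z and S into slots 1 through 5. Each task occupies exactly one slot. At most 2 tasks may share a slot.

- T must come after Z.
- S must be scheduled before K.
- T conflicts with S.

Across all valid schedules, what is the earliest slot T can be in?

Precedence pushes T to at least 2.
T at 2 is achievable: Z in 1, T in 2, S in 1, K in 2.

2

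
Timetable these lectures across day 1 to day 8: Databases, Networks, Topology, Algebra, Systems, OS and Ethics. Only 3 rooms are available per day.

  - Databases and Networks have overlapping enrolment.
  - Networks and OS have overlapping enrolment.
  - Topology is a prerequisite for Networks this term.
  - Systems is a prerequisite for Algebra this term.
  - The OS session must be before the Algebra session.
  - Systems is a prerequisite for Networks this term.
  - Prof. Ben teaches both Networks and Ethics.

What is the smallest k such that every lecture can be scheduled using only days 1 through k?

The precedence chain requires at least 2 distinct days.
With at most 3 per day and 7 lectures, at least 3 days are needed.
3 works (last occupied day: day 3): for example Networks -> day 2, OS -> day 1, Systems -> day 1, Ethics -> day 3, Databases -> day 3, Algebra -> day 2, Topology -> day 1.

3 days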